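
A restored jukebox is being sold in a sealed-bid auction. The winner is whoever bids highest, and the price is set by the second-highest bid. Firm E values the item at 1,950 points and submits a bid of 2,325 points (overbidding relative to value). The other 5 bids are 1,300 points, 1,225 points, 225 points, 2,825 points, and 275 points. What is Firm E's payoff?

Highest competing bid: 2,825 points.
Firm E's bid 2,325 points is not the highest, so Firm E loses, pays nothing, and earns zero payoff.

Firm E's payoff: 0 points.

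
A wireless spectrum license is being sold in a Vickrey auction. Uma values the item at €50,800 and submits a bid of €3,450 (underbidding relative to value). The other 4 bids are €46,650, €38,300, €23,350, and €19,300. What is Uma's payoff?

Highest competing bid: €46,650.
Uma's bid €3,450 is not the highest, so Uma loses, pays nothing, and earns zero payoff.

€0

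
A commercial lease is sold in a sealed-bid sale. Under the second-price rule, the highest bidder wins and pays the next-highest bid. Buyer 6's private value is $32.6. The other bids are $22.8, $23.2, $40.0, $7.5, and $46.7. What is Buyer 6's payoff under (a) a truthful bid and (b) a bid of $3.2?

The highest competing bid is $46.7.
Bidding truthfully at $32.6: the top bid is $46.7 (a rival), so Buyer 6 loses. Payoff = $0.0.
Bidding $3.2: the top bid is $46.7 (a rival), so Buyer 6 loses. Payoff = $0.0.

Truthful: $0.0; alternative: $0.0.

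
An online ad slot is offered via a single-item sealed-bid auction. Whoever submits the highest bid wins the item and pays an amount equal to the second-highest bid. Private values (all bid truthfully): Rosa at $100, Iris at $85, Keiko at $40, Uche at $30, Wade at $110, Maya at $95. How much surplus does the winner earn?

Ordered from highest: Wade $110, then Rosa $100, then Maya $95, then Iris $85, then Keiko $40, then Uche $30.
Wade wins with the top bid and pays the second-highest, $100.
Surplus = $110 − $100 = $10.

Winner's surplus: $10.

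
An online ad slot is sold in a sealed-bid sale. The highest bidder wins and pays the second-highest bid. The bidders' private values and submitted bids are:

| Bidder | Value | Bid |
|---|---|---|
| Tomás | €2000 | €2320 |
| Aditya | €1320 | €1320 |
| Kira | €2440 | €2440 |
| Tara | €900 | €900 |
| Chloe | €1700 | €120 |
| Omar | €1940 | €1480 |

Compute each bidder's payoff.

Tomás €0, Aditya €0, Kira €120, Tara €0, Chloe €0, Omar €0.

Ranking the bids: Kira €2440; Tomás €2320; Omar €1480; Aditya €1320; Tara €900; Chloe €120.
Kira has the top bid and wins; the price is the second-highest bid, €2320.
Kira's payoff = €2440 − €2320 = €120. All other bidders lose, so their payoff is 0.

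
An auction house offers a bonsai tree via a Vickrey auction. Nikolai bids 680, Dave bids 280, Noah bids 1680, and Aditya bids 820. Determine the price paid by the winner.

The winner pays 820.

Ordered from highest: Noah 1680 > Aditya 820 > Nikolai 680 > Dave 280.
Noah has the highest bid, so Noah wins.
The second-highest bid is 820, so that is what Noah pays.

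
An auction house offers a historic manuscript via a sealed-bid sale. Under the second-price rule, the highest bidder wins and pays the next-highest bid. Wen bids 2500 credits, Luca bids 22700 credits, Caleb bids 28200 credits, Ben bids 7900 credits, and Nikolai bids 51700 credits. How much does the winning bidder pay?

Ordered from highest: Nikolai 51700 credits; Caleb 28200 credits; Luca 22700 credits; Ben 7900 credits; Wen 2500 credits.
Nikolai has the highest bid, so Nikolai wins.
The second-highest bid is 28200 credits, so that is what Nikolai pays.

Price paid: 28200 credits.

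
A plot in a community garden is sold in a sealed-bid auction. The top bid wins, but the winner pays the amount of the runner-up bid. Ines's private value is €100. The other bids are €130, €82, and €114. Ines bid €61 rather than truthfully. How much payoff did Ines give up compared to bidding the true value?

Regret: €0.

The highest competing bid is €130.
Bidding truthfully at €100: the top bid is €130 (a rival), so Ines loses. Payoff = €0.
Bidding €61: the top bid is €130 (a rival), so Ines loses. Payoff = €0.
Regret = truthful payoff − actual payoff = €0 − €0 = €0.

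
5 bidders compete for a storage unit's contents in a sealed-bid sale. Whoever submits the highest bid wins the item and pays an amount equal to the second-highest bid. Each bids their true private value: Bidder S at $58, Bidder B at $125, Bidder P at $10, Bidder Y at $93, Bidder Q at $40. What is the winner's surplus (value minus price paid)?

Ordered from highest: Bidder B $125; Bidder Y $93; Bidder S $58; Bidder Q $40; Bidder P $10.
Bidder B wins with the top bid and pays the second-highest, $93.
Surplus = $125 − $93 = $32.

Surplus = $32.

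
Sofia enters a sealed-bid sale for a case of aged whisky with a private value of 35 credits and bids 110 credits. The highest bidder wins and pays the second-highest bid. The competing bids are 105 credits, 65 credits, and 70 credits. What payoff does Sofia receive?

-70 credits

Highest competing bid: 105 credits.
Sofia's bid 110 credits is the highest overall, so Sofia wins and pays the second-highest bid, 105 credits.
Payoff = value − price = 35 credits − 105 credits = -70 credits.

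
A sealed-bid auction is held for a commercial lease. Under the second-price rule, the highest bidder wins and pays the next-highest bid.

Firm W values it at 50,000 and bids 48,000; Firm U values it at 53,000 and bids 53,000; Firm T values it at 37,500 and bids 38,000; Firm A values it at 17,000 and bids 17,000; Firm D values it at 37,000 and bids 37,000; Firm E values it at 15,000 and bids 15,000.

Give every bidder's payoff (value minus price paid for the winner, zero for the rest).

Firm W 0, Firm U 5,000, Firm T 0, Firm A 0, Firm D 0, Firm E 0.

Ranking the bids: Firm U 53,000, then Firm W 48,000, then Firm T 38,000, then Firm D 37,000, then Firm A 17,000, then Firm E 15,000.
Firm U has the top bid and wins; the price is the second-highest bid, 48,000.
Firm U's payoff = 53,000 − 48,000 = 5,000. All other bidders lose, so their payoff is 0.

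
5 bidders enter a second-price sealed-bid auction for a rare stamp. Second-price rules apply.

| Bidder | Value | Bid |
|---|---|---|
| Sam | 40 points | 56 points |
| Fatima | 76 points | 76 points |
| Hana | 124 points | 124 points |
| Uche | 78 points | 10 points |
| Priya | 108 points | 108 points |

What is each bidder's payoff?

Payoffs: Sam 0 points, Fatima 0 points, Hana 16 points, Uche 0 points, Priya 0 points.

Bids in descending order: Hana 124 points; Priya 108 points; Fatima 76 points; Sam 56 points; Uche 10 points.
Hana has the top bid and wins; the price is the second-highest bid, 108 points.
Hana's payoff = 124 points − 108 points = 16 points. All other bidders lose, so their payoff is 0.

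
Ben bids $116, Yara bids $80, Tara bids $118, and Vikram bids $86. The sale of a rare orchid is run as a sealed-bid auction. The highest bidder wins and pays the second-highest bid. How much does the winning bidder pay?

$116

Ordered from highest: Tara $118 > Ben $116 > Vikram $86 > Yara $80.
Tara has the highest bid, so Tara wins.
The second-highest bid is $116, so that is what Tara pays.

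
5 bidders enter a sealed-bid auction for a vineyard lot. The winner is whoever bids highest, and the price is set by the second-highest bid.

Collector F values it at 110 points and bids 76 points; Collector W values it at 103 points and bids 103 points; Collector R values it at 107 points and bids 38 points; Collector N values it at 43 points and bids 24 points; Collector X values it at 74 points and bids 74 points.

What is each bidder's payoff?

Payoffs: Collector F 0 points, Collector W 27 points, Collector R 0 points, Collector N 0 points, Collector X 0 points.

Ranking the bids: Collector W 103 points > Collector F 76 points > Collector X 74 points > Collector R 38 points > Collector N 24 points.
Collector W has the top bid and wins; the price is the second-highest bid, 76 points.
Collector W's payoff = 103 points − 76 points = 27 points. All other bidders lose, so their payoff is 0.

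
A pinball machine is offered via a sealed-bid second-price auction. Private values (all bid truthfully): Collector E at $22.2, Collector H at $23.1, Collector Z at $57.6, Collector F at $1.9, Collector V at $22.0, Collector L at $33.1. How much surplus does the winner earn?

$24.5

Ranking the bids: Collector Z $57.6, then Collector L $33.1, then Collector H $23.1, then Collector E $22.2, then Collector V $22.0, then Collector F $1.9.
Collector Z wins with the top bid and pays the second-highest, $33.1.
Surplus = $57.6 − $33.1 = $24.5.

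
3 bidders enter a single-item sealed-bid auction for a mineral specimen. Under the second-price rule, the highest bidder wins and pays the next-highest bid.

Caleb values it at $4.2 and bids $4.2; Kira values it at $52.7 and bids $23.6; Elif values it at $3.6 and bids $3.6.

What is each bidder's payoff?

Ranking the bids: Kira $23.6, then Caleb $4.2, then Elif $3.6.
Kira has the top bid and wins; the price is the second-highest bid, $4.2.
Kira's payoff = $52.7 − $4.2 = $48.5. All other bidders lose, so their payoff is 0.

Caleb $0.0, Kira $48.5, Elif $0.0.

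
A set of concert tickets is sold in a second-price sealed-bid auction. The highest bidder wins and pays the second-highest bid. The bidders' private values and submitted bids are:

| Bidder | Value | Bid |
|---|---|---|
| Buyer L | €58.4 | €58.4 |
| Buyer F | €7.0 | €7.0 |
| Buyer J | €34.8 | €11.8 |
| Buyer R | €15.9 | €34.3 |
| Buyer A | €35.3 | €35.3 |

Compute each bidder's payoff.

Ordered from highest: Buyer L €58.4 > Buyer A €35.3 > Buyer R €34.3 > Buyer J €11.8 > Buyer F €7.0.
Buyer L has the top bid and wins; the price is the second-highest bid, €35.3.
Buyer L's payoff = €58.4 − €35.3 = €23.1. All other bidders lose, so their payoff is 0.

Buyer L €23.1, Buyer F €0.0, Buyer J €0.0, Buyer R €0.0, Buyer A €0.0.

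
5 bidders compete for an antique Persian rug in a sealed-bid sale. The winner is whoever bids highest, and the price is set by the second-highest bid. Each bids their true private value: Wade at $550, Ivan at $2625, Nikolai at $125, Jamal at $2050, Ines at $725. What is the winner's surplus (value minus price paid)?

Sorted high to low: Ivan $2625, then Jamal $2050, then Ines $725, then Wade $550, then Nikolai $125.
Ivan wins with the top bid and pays the second-highest, $2050.
Surplus = $2625 − $2050 = $575.

$575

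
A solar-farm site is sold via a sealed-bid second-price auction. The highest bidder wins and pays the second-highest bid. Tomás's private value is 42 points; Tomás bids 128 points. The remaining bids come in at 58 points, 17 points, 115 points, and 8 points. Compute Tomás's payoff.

Highest competing bid: 115 points.
Tomás's bid 128 points is the highest overall, so Tomás wins and pays the second-highest bid, 115 points.
Payoff = value − price = 42 points − 115 points = -73 points.
Overbidding won the item at a price above value — truthful bidding would have avoided this loss.

-73 points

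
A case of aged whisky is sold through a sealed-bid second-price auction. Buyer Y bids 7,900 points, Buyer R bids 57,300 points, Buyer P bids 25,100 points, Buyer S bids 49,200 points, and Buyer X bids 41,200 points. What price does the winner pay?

Ranking the bids: Buyer R 57,300 points, then Buyer S 49,200 points, then Buyer X 41,200 points, then Buyer P 25,100 points, then Buyer Y 7,900 points.
Buyer R has the highest bid, so Buyer R wins.
The second-highest bid is 49,200 points, so that is what Buyer R pays.

Price paid: 49,200 points.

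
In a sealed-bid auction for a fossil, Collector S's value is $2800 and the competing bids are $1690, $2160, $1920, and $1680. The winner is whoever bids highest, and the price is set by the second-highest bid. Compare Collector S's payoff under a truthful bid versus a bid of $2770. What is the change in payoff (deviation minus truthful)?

The highest competing bid is $2160.
Bidding truthfully at $2800: Collector S has the top bid, wins, and pays the second-highest bid $2160. Payoff = $2800 − $2160 = $640.
Bidding $2770: Collector S has the top bid, wins, and pays the second-highest bid $2160. Payoff = $2800 − $2160 = $640.
Change = $640 − $640 = $0.
The bid only affects whether you win, not the price — here both bids land on the same side of the top rival bid, so the deviation is payoff-neutral.

Payoff change: $0.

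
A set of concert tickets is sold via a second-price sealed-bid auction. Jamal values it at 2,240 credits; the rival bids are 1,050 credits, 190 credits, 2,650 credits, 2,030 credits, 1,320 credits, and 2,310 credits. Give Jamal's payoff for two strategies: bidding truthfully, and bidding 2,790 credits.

The highest competing bid is 2,650 credits.
Bidding truthfully at 2,240 credits: the top bid is 2,650 credits (a rival), so Jamal loses. Payoff = 0 credits.
Bidding 2,790 credits: Jamal has the top bid, wins, and pays the second-highest bid 2,650 credits. Payoff = 2,240 credits − 2,650 credits = -410 credits.
Deviating from a truthful bid can only lose payoff in a second-price auction — never gain.

Truthful: 0 credits; alternative: -410 credits.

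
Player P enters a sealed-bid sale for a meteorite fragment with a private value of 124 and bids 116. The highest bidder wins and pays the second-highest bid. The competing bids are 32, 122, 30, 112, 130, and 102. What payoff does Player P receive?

Payoff = 0.

Highest competing bid: 130.
Player P's bid 116 is not the highest, so Player P loses, pays nothing, and earns zero payoff.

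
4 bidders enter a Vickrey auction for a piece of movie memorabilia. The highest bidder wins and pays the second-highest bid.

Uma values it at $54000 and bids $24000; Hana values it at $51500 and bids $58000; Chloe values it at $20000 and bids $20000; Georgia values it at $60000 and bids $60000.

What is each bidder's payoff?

Sorted high to low: Georgia $60000; Hana $58000; Uma $24000; Chloe $20000.
Georgia has the top bid and wins; the price is the second-highest bid, $58000.
Georgia's payoff = $60000 − $58000 = $2000. All other bidders lose, so their payoff is 0.

Payoffs: Uma $0, Hana $0, Chloe $0, Georgia $2000.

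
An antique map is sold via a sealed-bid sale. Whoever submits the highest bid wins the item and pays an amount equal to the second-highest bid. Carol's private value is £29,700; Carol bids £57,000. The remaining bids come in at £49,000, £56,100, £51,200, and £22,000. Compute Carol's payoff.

Payoff = -£26,400.

Highest competing bid: £56,100.
Carol's bid £57,000 is the highest overall, so Carol wins and pays the second-highest bid, £56,100.
Payoff = value − price = £29,700 − £56,100 = -£26,400.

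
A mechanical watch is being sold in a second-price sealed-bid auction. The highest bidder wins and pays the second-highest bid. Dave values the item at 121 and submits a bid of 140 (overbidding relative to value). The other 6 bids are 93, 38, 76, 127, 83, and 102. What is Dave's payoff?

Dave's payoff: -6.

Highest competing bid: 127.
Dave's bid 140 is the highest overall, so Dave wins and pays the second-highest bid, 127.
Payoff = value − price = 121 − 127 = -6.
Overbidding won the item at a price above value — truthful bidding would have avoided this loss.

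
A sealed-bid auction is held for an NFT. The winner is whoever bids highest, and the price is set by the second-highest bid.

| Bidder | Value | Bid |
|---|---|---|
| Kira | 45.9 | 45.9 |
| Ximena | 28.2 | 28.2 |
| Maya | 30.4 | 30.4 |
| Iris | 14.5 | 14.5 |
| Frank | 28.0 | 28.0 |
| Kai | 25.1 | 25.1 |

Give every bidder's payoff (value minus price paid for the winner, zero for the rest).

Bids in descending order: Kira 45.9; Maya 30.4; Ximena 28.2; Frank 28.0; Kai 25.1; Iris 14.5.
Kira has the top bid and wins; the price is the second-highest bid, 30.4.
Kira's payoff = 45.9 − 30.4 = 15.5. All other bidders lose, so their payoff is 0.

Kira 15.5, Ximena 0.0, Maya 0.0, Iris 0.0, Frank 0.0, Kai 0.0.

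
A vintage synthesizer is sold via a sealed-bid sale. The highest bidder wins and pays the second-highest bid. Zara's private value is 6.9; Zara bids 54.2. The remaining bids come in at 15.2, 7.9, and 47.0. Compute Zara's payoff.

Payoff = -40.1.

Highest competing bid: 47.0.
Zara's bid 54.2 is the highest overall, so Zara wins and pays the second-highest bid, 47.0.
Payoff = value − price = 6.9 − 47.0 = -40.1.
Overbidding won the item at a price above value — truthful bidding would have avoided this loss.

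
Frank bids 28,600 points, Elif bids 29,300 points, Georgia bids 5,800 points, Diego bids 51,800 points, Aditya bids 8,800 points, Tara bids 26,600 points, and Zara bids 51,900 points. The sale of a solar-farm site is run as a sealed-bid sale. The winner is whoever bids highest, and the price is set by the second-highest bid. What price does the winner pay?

Ordered from highest: Zara 51,900 points > Diego 51,800 points > Elif 29,300 points > Frank 28,600 points > Tara 26,600 points > Aditya 8,800 points > Georgia 5,800 points.
Zara has the highest bid, so Zara wins.
The second-highest bid is 51,800 points, so that is what Zara pays.

51,800 points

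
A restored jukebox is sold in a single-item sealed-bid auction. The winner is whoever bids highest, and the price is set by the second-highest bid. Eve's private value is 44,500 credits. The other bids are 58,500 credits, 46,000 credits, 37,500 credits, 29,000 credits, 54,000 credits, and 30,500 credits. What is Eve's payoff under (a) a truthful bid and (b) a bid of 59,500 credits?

Truthful: 0 credits; alternative: -14,000 credits.

The highest competing bid is 58,500 credits.
Bidding truthfully at 44,500 credits: the top bid is 58,500 credits (a rival), so Eve loses. Payoff = 0 credits.
Bidding 59,500 credits: Eve has the top bid, wins, and pays the second-highest bid 58,500 credits. Payoff = 44,500 credits − 58,500 credits = -14,000 credits.
This is the dominant-strategy logic: truthful bidding weakly beats any alternative.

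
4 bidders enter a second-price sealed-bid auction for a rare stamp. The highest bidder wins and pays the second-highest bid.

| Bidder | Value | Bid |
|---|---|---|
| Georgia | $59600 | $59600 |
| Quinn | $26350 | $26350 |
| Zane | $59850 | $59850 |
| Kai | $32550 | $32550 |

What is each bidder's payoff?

Ordered from highest: Zane $59850; Georgia $59600; Kai $32550; Quinn $26350.
Zane has the top bid and wins; the price is the second-highest bid, $59600.
Zane's payoff = $59850 − $59600 = $250. All other bidders lose, so their payoff is 0.

Payoffs: Georgia $0, Quinn $0, Zane $250, Kai $0.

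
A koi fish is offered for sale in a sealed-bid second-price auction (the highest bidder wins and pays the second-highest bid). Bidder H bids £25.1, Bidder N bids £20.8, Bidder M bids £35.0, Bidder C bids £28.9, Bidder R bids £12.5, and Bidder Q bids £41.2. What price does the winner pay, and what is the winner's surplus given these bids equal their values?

Price £35.0; surplus £6.2.

Sorted high to low: Bidder Q £41.2; Bidder M £35.0; Bidder C £28.9; Bidder H £25.1; Bidder N £20.8; Bidder R £12.5.
Bidder Q is the highest bidder, so Bidder Q wins.
Under the second-price rule, the price is the second-highest bid: £35.0.
Surplus = £41.2 − £35.0 = £6.2.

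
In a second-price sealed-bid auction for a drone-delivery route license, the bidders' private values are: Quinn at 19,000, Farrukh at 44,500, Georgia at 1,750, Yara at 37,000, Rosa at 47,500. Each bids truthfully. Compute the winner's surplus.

Bids in descending order: Rosa 47,500; Farrukh 44,500; Yara 37,000; Quinn 19,000; Georgia 1,750.
Rosa wins with the top bid and pays the second-highest, 44,500.
Surplus = 47,500 − 44,500 = 3,000.

Surplus = 3,000.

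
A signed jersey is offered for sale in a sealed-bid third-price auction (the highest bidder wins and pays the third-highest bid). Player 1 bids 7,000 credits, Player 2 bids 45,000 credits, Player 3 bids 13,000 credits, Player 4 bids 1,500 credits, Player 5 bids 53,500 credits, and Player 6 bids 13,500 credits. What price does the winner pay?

The winner pays 13,500 credits.

Ranking the bids: Player 5 53,500 credits > Player 2 45,000 credits > Player 6 13,500 credits > Player 3 13,000 credits > Player 1 7,000 credits > Player 4 1,500 credits.
Player 5 is the highest bidder, so Player 5 wins.
Under the third-price rule, the price is the third-highest bid: 13,500 credits.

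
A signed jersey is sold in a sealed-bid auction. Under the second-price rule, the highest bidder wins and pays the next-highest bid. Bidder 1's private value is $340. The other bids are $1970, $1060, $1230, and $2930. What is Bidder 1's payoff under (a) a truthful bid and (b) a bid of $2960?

(a) $0  (b) -$2590

The highest competing bid is $2930.
Bidding truthfully at $340: the top bid is $2930 (a rival), so Bidder 1 loses. Payoff = $0.
Bidding $2960: Bidder 1 has the top bid, wins, and pays the second-highest bid $2930. Payoff = $340 − $2930 = -$2590.
Deviating from a truthful bid can only lose payoff in a second-price auction — never gain.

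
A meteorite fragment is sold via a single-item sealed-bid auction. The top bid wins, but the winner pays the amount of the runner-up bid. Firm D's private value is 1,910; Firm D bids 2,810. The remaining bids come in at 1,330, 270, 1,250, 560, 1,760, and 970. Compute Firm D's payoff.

Payoff = 150.

Highest competing bid: 1,760.
Firm D's bid 2,810 is the highest overall, so Firm D wins and pays the second-highest bid, 1,760.
Payoff = value − price = 1,910 − 1,760 = 150.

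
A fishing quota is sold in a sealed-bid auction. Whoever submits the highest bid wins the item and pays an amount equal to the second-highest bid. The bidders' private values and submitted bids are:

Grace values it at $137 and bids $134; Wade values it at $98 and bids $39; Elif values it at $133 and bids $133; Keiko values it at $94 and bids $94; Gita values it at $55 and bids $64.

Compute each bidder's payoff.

Sorted high to low: Grace $134; Elif $133; Keiko $94; Gita $64; Wade $39.
Grace has the top bid and wins; the price is the second-highest bid, $133.
Grace's payoff = $137 − $133 = $4. All other bidders lose, so their payoff is 0.

Payoffs: Grace $4, Wade $0, Elif $0, Keiko $0, Gita $0.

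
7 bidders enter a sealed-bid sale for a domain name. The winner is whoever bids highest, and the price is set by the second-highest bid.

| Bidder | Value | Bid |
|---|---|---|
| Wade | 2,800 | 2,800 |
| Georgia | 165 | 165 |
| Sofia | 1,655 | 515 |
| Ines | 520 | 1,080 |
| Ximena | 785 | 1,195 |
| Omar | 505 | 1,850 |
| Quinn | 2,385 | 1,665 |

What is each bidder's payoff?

Ordered from highest: Wade 2,800; Omar 1,850; Quinn 1,665; Ximena 1,195; Ines 1,080; Sofia 515; Georgia 165.
Wade has the top bid and wins; the price is the second-highest bid, 1,850.
Wade's payoff = 2,800 − 1,850 = 950. All other bidders lose, so their payoff is 0.

Payoffs: Wade 950, Georgia 0, Sofia 0, Ines 0, Ximena 0, Omar 0, Quinn 0.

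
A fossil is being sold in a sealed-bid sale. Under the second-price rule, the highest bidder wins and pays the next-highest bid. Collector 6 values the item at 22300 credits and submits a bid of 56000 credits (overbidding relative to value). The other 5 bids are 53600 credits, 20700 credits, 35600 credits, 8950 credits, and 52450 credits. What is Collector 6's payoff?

Highest competing bid: 53600 credits.
Collector 6's bid 56000 credits is the highest overall, so Collector 6 wins and pays the second-highest bid, 53600 credits.
Payoff = value − price = 22300 credits − 53600 credits = -31300 credits.

-31300 credits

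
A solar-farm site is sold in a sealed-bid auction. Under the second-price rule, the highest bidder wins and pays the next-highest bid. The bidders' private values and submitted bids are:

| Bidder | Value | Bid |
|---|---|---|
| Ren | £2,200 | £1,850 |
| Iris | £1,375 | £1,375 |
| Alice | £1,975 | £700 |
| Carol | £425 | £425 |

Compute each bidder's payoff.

Ranking the bids: Ren £1,850 > Iris £1,375 > Alice £700 > Carol £425.
Ren has the top bid and wins; the price is the second-highest bid, £1,375.
Ren's payoff = £2,200 − £1,375 = £825. All other bidders lose, so their payoff is 0.

Ren £825, Iris £0, Alice £0, Carol £0.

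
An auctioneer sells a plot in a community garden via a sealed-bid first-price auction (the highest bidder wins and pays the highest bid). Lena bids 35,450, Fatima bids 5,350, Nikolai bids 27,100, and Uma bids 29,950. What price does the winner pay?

Ranking the bids: Lena 35,450 > Uma 29,950 > Nikolai 27,100 > Fatima 5,350.
Lena is the highest bidder, so Lena wins.
Under the first-price rule, the price is the highest bid: 35,450.

The winner pays 35,450.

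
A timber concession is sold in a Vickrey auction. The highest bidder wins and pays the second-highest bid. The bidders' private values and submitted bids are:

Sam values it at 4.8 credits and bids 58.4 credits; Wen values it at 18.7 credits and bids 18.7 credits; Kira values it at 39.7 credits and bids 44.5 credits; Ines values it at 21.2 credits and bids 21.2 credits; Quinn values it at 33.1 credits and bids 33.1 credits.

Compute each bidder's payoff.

Bids in descending order: Sam 58.4 credits, then Kira 44.5 credits, then Quinn 33.1 credits, then Ines 21.2 credits, then Wen 18.7 credits.
Sam has the top bid and wins; the price is the second-highest bid, 44.5 credits.
Sam's payoff = 4.8 credits − 44.5 credits = -39.7 credits. All other bidders lose, so their payoff is 0.

Sam -39.7 credits, Wen 0.0 credits, Kira 0.0 credits, Ines 0.0 credits, Quinn 0.0 credits.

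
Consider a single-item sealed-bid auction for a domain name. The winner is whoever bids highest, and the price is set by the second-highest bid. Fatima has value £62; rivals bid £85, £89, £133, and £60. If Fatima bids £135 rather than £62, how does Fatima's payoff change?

-£71

The highest competing bid is £133.
Bidding truthfully at £62: the top bid is £133 (a rival), so Fatima loses. Payoff = £0.
Bidding £135: Fatima has the top bid, wins, and pays the second-highest bid £133. Payoff = £62 − £133 = -£71.
Change = -£71 − £0 = -£71.
This is the dominant-strategy logic: truthful bidding weakly beats any alternative.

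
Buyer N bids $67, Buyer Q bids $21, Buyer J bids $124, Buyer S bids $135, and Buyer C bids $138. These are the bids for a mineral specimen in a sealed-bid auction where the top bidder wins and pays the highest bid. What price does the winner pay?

Ordered from highest: Buyer C $138, then Buyer S $135, then Buyer J $124, then Buyer N $67, then Buyer Q $21.
Buyer C is the highest bidder, so Buyer C wins.
Under the first-price rule, the price is the highest bid: $138.

Price paid: $138.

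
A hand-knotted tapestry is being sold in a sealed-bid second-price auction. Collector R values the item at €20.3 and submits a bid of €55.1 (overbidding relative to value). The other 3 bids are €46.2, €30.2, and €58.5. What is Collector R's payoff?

Payoff = €0.0.

Highest competing bid: €58.5.
Collector R's bid €55.1 is not the highest, so Collector R loses, pays nothing, and earns zero payoff.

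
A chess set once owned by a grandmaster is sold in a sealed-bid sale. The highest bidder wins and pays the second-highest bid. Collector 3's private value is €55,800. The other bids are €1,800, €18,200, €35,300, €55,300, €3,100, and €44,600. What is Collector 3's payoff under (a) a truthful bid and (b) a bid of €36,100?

The highest competing bid is €55,300.
Bidding truthfully at €55,800: Collector 3 has the top bid, wins, and pays the second-highest bid €55,300. Payoff = €55,800 − €55,300 = €500.
Bidding €36,100: the top bid is €55,300 (a rival), so Collector 3 loses. Payoff = €0.
Deviating from a truthful bid can only lose payoff in a second-price auction — never gain.

(a) €500  (b) €0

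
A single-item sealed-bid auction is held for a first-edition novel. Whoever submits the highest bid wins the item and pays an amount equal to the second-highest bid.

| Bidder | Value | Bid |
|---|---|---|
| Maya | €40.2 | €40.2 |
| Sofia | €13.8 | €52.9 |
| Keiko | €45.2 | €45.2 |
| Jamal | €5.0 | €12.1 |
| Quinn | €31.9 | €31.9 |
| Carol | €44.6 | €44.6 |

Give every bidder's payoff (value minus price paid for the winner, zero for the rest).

Payoffs: Maya €0.0, Sofia -€31.4, Keiko €0.0, Jamal €0.0, Quinn €0.0, Carol €0.0.

Ranking the bids: Sofia €52.9; Keiko €45.2; Carol €44.6; Maya €40.2; Quinn €31.9; Jamal €12.1.
Sofia has the top bid and wins; the price is the second-highest bid, €45.2.
Sofia's payoff = €13.8 − €45.2 = -€31.4. All other bidders lose, so their payoff is 0.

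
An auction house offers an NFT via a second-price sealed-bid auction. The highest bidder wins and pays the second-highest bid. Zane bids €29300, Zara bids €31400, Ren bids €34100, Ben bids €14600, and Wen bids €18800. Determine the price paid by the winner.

Bids in descending order: Ren €34100, then Zara €31400, then Zane €29300, then Wen €18800, then Ben €14600.
Ren has the highest bid, so Ren wins.
The second-highest bid is €31400, so that is what Ren pays.

Price paid: €31400.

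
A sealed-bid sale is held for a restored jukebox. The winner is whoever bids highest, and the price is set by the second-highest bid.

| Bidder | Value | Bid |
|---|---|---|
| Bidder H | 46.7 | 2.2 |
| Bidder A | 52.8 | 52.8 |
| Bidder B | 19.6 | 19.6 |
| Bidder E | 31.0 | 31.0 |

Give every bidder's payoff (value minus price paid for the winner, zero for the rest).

Ranking the bids: Bidder A 52.8; Bidder E 31.0; Bidder B 19.6; Bidder H 2.2.
Bidder A has the top bid and wins; the price is the second-highest bid, 31.0.
Bidder A's payoff = 52.8 − 31.0 = 21.8. All other bidders lose, so their payoff is 0.

Payoffs: Bidder H 0.0, Bidder A 21.8, Bidder B 0.0, Bidder E 0.0.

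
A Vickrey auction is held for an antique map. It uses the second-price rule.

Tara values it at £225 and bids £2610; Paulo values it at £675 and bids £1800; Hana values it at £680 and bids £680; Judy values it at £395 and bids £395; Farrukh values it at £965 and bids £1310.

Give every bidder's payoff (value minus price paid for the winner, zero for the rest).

Tara -£1575, Paulo £0, Hana £0, Judy £0, Farrukh £0.

Sorted high to low: Tara £2610; Paulo £1800; Farrukh £1310; Hana £680; Judy £395.
Tara has the top bid and wins; the price is the second-highest bid, £1800.
Tara's payoff = £225 − £1800 = -£1575. All other bidders lose, so their payoff is 0.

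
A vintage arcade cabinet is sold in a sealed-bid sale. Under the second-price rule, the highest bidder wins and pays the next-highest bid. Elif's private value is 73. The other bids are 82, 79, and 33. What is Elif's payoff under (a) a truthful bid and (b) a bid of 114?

The highest competing bid is 82.
Bidding truthfully at 73: the top bid is 82 (a rival), so Elif loses. Payoff = 0.
Bidding 114: Elif has the top bid, wins, and pays the second-highest bid 82. Payoff = 73 − 82 = -9.
This is the dominant-strategy logic: truthful bidding weakly beats any alternative.

Truthful: 0; alternative: -9.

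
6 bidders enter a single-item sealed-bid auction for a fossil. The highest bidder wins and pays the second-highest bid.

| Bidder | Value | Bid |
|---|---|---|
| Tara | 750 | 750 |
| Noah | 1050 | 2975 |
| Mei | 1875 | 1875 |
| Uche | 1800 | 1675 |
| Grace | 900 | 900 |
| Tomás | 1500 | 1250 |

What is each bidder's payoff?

Payoffs: Tara 0, Noah -825, Mei 0, Uche 0, Grace 0, Tomás 0.

Bids in descending order: Noah 2975 > Mei 1875 > Uche 1675 > Tomás 1250 > Grace 900 > Tara 750.
Noah has the top bid and wins; the price is the second-highest bid, 1875.
Noah's payoff = 1050 − 1875 = -825. All other bidders lose, so their payoff is 0.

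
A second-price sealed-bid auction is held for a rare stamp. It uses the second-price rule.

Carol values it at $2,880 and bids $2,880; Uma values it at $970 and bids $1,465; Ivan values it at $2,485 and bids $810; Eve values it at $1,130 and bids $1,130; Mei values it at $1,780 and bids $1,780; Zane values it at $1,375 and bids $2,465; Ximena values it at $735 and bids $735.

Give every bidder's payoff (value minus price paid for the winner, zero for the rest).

Ordered from highest: Carol $2,880; Zane $2,465; Mei $1,780; Uma $1,465; Eve $1,130; Ivan $810; Ximena $735.
Carol has the top bid and wins; the price is the second-highest bid, $2,465.
Carol's payoff = $2,880 − $2,465 = $415. All other bidders lose, so their payoff is 0.

Carol $415, Uma $0, Ivan $0, Eve $0, Mei $0, Zane $0, Ximena $0.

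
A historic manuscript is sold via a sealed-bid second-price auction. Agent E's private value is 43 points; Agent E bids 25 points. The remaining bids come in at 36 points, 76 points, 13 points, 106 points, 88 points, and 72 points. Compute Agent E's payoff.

Highest competing bid: 106 points.
Agent E's bid 25 points is not the highest, so Agent E loses, pays nothing, and earns zero payoff.

0 points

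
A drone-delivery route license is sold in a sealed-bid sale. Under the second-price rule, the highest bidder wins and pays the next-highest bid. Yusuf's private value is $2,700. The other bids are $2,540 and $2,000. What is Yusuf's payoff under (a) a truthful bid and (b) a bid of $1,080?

The highest competing bid is $2,540.
Bidding truthfully at $2,700: Yusuf has the top bid, wins, and pays the second-highest bid $2,540. Payoff = $2,700 − $2,540 = $160.
Bidding $1,080: the top bid is $2,540 (a rival), so Yusuf loses. Payoff = $0.

(a) $160  (b) $0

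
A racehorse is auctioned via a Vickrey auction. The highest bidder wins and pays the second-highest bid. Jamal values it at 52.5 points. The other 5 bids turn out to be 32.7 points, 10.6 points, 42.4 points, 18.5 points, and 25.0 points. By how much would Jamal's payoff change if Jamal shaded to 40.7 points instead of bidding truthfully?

-10.1 points

The highest competing bid is 42.4 points.
Bidding truthfully at 52.5 points: Jamal has the top bid, wins, and pays the second-highest bid 42.4 points. Payoff = 52.5 points − 42.4 points = 10.1 points.
Bidding 40.7 points: the top bid is 42.4 points (a rival), so Jamal loses. Payoff = 0.0 points.
Change = 0.0 points − 10.1 points = -10.1 points.
This is the dominant-strategy logic: truthful bidding weakly beats any alternative.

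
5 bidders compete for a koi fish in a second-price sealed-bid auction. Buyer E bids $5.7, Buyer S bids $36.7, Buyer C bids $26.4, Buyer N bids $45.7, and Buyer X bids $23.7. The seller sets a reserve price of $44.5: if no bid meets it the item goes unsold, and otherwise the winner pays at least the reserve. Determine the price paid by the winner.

Price paid: $44.5.

Ranking the bids: Buyer N $45.7; Buyer S $36.7; Buyer C $26.4; Buyer X $23.7; Buyer E $5.7.
Buyer N has the highest bid, so Buyer N wins.
The second-highest bid is $36.7, but the reserve $44.5 is higher, so the price is the reserve.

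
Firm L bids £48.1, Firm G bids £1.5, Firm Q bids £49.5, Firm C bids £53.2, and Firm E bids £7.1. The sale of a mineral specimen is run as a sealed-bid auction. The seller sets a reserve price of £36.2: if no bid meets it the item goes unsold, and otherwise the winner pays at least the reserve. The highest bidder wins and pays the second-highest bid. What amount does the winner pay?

Bids in descending order: Firm C £53.2, then Firm Q £49.5, then Firm L £48.1, then Firm E £7.1, then Firm G £1.5.
Firm C has the highest bid, so Firm C wins.
The second-highest bid is £49.5, which exceeds the reserve, so that sets the price.

The winner pays £49.5.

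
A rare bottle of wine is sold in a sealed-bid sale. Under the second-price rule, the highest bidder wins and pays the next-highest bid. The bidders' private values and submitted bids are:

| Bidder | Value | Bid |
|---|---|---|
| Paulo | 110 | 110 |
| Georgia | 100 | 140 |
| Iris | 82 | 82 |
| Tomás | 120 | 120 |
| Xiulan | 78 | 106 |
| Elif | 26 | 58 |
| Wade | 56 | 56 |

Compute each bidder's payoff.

Bids in descending order: Georgia 140; Tomás 120; Paulo 110; Xiulan 106; Iris 82; Elif 58; Wade 56.
Georgia has the top bid and wins; the price is the second-highest bid, 120.
Georgia's payoff = 100 − 120 = -20. All other bidders lose, so their payoff is 0.

Payoffs: Paulo 0, Georgia -20, Iris 0, Tomás 0, Xiulan 0, Elif 0, Wade 0.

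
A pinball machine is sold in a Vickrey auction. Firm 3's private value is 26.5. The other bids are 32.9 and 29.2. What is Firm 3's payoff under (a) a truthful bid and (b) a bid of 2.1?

Truthful: 0.0; alternative: 0.0.

The highest competing bid is 32.9.
Bidding truthfully at 26.5: the top bid is 32.9 (a rival), so Firm 3 loses. Payoff = 0.0.
Bidding 2.1: the top bid is 32.9 (a rival), so Firm 3 loses. Payoff = 0.0.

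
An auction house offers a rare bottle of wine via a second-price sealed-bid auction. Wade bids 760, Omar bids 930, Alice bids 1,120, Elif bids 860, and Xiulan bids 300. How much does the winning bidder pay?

The winner pays 930.

Ranking the bids: Alice 1,120, then Omar 930, then Elif 860, then Wade 760, then Xiulan 300.
Alice has the highest bid, so Alice wins.
The second-highest bid is 930, so that is what Alice pays.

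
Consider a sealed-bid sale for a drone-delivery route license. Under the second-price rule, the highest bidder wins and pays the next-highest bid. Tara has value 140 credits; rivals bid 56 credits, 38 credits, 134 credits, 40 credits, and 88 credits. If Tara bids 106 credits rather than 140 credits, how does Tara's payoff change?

Change in payoff: -6 credits.

The highest competing bid is 134 credits.
Bidding truthfully at 140 credits: Tara has the top bid, wins, and pays the second-highest bid 134 credits. Payoff = 140 credits − 134 credits = 6 credits.
Bidding 106 credits: the top bid is 134 credits (a rival), so Tara loses. Payoff = 0 credits.
Change = 0 credits − 6 credits = -6 credits.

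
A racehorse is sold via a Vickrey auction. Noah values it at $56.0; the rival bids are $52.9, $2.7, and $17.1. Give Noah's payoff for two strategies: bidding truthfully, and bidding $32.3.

The highest competing bid is $52.9.
Bidding truthfully at $56.0: Noah has the top bid, wins, and pays the second-highest bid $52.9. Payoff = $56.0 − $52.9 = $3.1.
Bidding $32.3: the top bid is $52.9 (a rival), so Noah loses. Payoff = $0.0.

(a) $3.1  (b) $0.0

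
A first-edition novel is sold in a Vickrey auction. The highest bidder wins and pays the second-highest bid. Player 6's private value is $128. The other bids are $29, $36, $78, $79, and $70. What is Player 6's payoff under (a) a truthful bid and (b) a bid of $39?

The highest competing bid is $79.
Bidding truthfully at $128: Player 6 has the top bid, wins, and pays the second-highest bid $79. Payoff = $128 − $79 = $49.
Bidding $39: the top bid is $79 (a rival), so Player 6 loses. Payoff = $0.

Truthful: $49; alternative: $0.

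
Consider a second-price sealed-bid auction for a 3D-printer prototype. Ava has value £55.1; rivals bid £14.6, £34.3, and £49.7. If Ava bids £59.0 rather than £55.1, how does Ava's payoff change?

Payoff change: £0.0.

The highest competing bid is £49.7.
Bidding truthfully at £55.1: Ava has the top bid, wins, and pays the second-highest bid £49.7. Payoff = £55.1 − £49.7 = £5.4.
Bidding £59.0: Ava has the top bid, wins, and pays the second-highest bid £49.7. Payoff = £55.1 − £49.7 = £5.4.
Change = £5.4 − £5.4 = £0.0.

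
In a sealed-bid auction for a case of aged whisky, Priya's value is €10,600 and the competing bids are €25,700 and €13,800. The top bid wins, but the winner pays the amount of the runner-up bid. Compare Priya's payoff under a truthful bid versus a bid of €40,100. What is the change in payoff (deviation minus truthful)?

The highest competing bid is €25,700.
Bidding truthfully at €10,600: the top bid is €25,700 (a rival), so Priya loses. Payoff = €0.
Bidding €40,100: Priya has the top bid, wins, and pays the second-highest bid €25,700. Payoff = €10,600 − €25,700 = -€15,100.
Change = -€15,100 − €0 = -€15,100.

Change in payoff: -€15,100.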